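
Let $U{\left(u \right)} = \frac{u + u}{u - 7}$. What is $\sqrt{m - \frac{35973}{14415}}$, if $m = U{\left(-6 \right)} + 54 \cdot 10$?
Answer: $\frac{\sqrt{2186137005}}{2015} \approx 23.204$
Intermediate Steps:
$U{\left(u \right)} = \frac{2 u}{-7 + u}$
$m = \frac{7032}{13}$ ($m = 2 \left(-6\right) \frac{1}{-7 - 6} + 54 \cdot 10 = 2 \left(-6\right) \frac{1}{-13} + 540 = 2 \left(-6\right) \left(- \frac{1}{13}\right) + 540 = \frac{12}{13} + 540 = \frac{7032}{13} \approx 540.92$)
$\sqrt{m - \frac{35973}{14415}} = \sqrt{\frac{7032}{13} - \frac{35973}{14415}} = \sqrt{\frac{7032}{13} - \frac{11991}{4805}} = \sqrt{\frac{33632877}{62465}} = \frac{\sqrt{2186137005}}{2015}$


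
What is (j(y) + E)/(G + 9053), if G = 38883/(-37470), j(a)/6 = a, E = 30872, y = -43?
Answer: 382368860/113059009 ≈ 3.3820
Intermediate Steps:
j(a) = 6*a
G = -12961/12490 (G = 38883*(-1/37470) = -12961/12490 ≈ -1.0377)
(j(y) + E)/(G + 9053) = (6*(-43) + 30872)/(-12961/12490 + 9053) = (-258 + 30872)/(113059009/12490) = 30614*(12490/113059009) = 382368860/113059009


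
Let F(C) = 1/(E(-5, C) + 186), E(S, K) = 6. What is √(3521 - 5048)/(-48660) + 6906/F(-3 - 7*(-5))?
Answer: 1325952 - I*√1527/48660 ≈ 1.326e+6 - 0.00080306*I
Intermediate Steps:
F(C) = 1/192 (F(C) = 1/(6 + 186) = 1/192)
√(3521 - 5048)/(-48660) + 6906/F(-3 - 7*(-5)) = √(3521 - 5048)/(-48660) + 6906/(1/192) = √(-1527)*(-1/48660) + 6906*192 = (I*√1527)*(-1/48660) + 1325952 = -I*√1527/48660 + 1325952 = 1325952 - I*√1527/48660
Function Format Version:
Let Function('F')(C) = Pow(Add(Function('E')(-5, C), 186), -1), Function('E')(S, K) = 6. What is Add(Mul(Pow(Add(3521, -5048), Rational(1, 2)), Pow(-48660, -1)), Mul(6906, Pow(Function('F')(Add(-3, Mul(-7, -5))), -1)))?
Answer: Add(1325952, Mul(Rational(-1, 48660), I, Pow(1527, Rational(1, 2)))) ≈ Add(1.3260e+6, Mul(-0.00080306, I))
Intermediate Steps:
Function('F')(C) = Rational(1, 192) (Function('F')(C) = Pow(Add(6, 186), -1) = Pow(192, -1) = Rational(1, 192))
Add(Mul(Pow(Add(3521, -5048), Rational(1, 2)), Pow(-48660, -1)), Mul(6906, Pow(Function('F')(Add(-3, Mul(-7, -5))), -1))) = Add(Mul(Pow(Add(3521, -5048), Rational(1, 2)), Pow(-48660, -1)), Mul(6906, Pow(Rational(1, 192), -1))) = Add(Mul(Pow(-1527, Rational(1, 2)), Rational(-1, 48660)), Mul(6906, 192)) = Add(Mul(Mul(I, Pow(1527, Rational(1, 2))), Rational(-1, 48660)), 1325952) = Add(Mul(Rational(-1, 48660), I, Pow(1527, Rational(1, 2))), 1325952) = Add(1325952, Mul(Rational(-1, 48660), I, Pow(1527, Rational(1, 2))))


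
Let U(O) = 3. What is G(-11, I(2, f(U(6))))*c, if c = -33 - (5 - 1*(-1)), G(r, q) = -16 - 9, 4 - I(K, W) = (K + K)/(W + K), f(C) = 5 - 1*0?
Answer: 975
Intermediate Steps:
f(C) = 5 (f(C) = 5 + 0 = 5)
I(K, W) = 4 - 2*K/(K + W) (I(K, W) = 4 - (K + K)/(W + K) = 4 - 2*K/(K + W))
G(r, q) = -25
c = -39 (c = -33 - (5 + 1) = -33 - 1*6 = -33 - 6 = -39)
G(-11, I(2, f(U(6))))*c = -25*(-39) = 975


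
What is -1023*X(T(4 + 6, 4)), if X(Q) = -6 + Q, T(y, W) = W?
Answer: 2046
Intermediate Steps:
-1023*X(T(4 + 6, 4)) = -1023*(-6 + 4) = -1023*(-2) = 2046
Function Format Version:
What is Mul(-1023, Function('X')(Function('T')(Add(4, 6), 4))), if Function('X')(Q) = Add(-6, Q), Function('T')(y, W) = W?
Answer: 2046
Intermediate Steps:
Mul(-1023, Function('X')(Function('T')(Add(4, 6), 4))) = Mul(-1023, Add(-6, 4)) = Mul(-1023, -2) = 2046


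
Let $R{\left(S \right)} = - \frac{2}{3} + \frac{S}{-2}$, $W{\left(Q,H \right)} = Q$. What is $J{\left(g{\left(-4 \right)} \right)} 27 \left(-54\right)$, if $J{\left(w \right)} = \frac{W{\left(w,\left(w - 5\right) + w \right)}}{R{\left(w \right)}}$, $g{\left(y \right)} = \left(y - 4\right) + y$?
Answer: $\frac{6561}{2} \approx 3280.5$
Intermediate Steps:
$g{\left(y \right)} = -4 + 2 y$ ($g{\left(y \right)} = \left(-4 + y\right) + y = -4 + 2 y$)
$R{\left(S \right)} = - \frac{2}{3} - \frac{S}{2}$ ($R{\left(S \right)} = \left(-2\right) \frac{1}{3} + S \left(- \frac{1}{2}\right) = - \frac{2}{3} - \frac{S}{2}$)
$J{\left(w \right)} = \frac{w}{- \frac{2}{3} - \frac{w}{2}}$
$J{\left(g{\left(-4 \right)} \right)} 27 \left(-54\right) = - \frac{6 \left(-4 + 2 \left(-4\right)\right)}{4 + 3 \left(-4 + 2 \left(-4\right)\right)} 27 \left(-54\right) = - \frac{6 \left(-4 - 8\right)}{4 + 3 \left(-4 - 8\right)} 27 \left(-54\right) = \left(-6\right) \left(-12\right) \frac{1}{4 + 3 \left(-12\right)} 27 \left(-54\right) = \left(-6\right) \left(-12\right) \frac{1}{4 - 36} \cdot 27 \left(-54\right) = \left(-6\right) \left(-12\right) \frac{1}{-32} \cdot 27 \left(-54\right) = \left(-6\right) \left(-12\right) \left(- \frac{1}{32}\right) 27 \left(-54\right) = \left(- \frac{9}{4}\right) 27 \left(-54\right) = \left(- \frac{243}{4}\right) \left(-54\right) = \frac{6561}{2}$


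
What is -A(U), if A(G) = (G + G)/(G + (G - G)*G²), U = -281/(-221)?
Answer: -2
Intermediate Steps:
U = 281/221 (U = -281*(-1/221) = 281/221 ≈ 1.2715)
A(G) = 2 (A(G) = (2*G)/(G + 0*G²) = (2*G)/(G + 0) = (2*G)/G = 2)
-A(U) = -1*2 = -2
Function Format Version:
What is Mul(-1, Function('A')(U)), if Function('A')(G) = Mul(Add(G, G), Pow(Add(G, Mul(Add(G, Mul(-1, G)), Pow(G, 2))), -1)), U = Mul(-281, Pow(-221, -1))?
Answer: -2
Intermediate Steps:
U = Rational(281, 221) (U = Mul(-281, Rational(-1, 221)) = Rational(281, 221) ≈ 1.2715)
Function('A')(G) = 2 (Function('A')(G) = Mul(Mul(2, G), Pow(Add(G, Mul(0, Pow(G, 2))), -1)) = Mul(Mul(2, G), Pow(Add(G, 0), -1)) = Mul(Mul(2, G), Pow(G, -1)) = 2)
Mul(-1, Function('A')(U)) = Mul(-1, 2) = -2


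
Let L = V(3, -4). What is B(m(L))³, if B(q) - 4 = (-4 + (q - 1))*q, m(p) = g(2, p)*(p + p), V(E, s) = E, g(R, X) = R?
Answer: 681472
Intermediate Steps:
L = 3
m(p) = 4*p (m(p) = 2*(p + p) = 2*(2*p) = 4*p)
B(q) = 4 + q*(-5 + q) (B(q) = 4 + (-4 + (q - 1))*q = 4 + (-4 + (-1 + q))*q = 4 + (-5 + q)*q = 4 + q*(-5 + q))
B(m(L))³ = (4 + (4*3)² - 20*3)³ = (4 + 12² - 5*12)³ = (4 + 144 - 60)³ = 88³ = 681472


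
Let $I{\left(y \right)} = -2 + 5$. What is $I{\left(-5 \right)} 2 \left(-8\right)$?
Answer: $-48$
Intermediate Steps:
$I{\left(y \right)} = 3$
$I{\left(-5 \right)} 2 \left(-8\right) = 3 \cdot 2 \left(-8\right) = 6 \left(-8\right) = -48$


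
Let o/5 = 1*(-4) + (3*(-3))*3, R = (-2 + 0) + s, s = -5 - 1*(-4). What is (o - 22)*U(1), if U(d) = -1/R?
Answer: -59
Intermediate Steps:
s = -1 (s = -5 + 4 = -1)
R = -3 (R = (-2 + 0) - 1 = -2 - 1 = -3)
U(d) = 1/3 (U(d) = -1/(-3) = -1*(-1/3) = 1/3)
o = -155 (o = 5*(1*(-4) + (3*(-3))*3) = 5*(-4 - 9*3) = 5*(-4 - 27) = 5*(-31) = -155)
(o - 22)*U(1) = (-155 - 22)*(1/3) = -177*1/3 = -59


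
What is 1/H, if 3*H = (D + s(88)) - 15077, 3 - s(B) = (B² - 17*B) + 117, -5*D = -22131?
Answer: -15/85064 ≈ -0.00017634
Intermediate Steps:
D = 22131/5 (D = -⅕*(-22131) = 22131/5 ≈ 4426.2)
s(B) = -114 - B² + 17*B (s(B) = 3 - ((B² - 17*B) + 117) = 3 - (117 + B² - 17*B) = 3 + (-117 - B² + 17*B) = -114 - B² + 17*B)
H = -85064/15 (H = ((22131/5 + (-114 - 1*88² + 17*88)) - 15077)/3 = ((22131/5 + (-114 - 1*7744 + 1496)) - 15077)/3 = ((22131/5 + (-114 - 7744 + 1496)) - 15077)/3 = ((22131/5 - 6362) - 15077)/3 = (-9679/5 - 15077)/3 = (⅓)*(-85064/5) = -85064/15 ≈ -5670.9)
1/H = 1/(-85064/15) = -15/85064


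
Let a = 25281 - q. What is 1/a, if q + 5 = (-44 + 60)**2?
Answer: 1/25030 ≈ 3.9952e-5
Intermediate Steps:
q = 251 (q = -5 + (-44 + 60)**2 = -5 + 16**2 = -5 + 256 = 251)
a = 25030 (a = 25281 - 1*251 = 25281 - 251 = 25030)
1/a = 1/25030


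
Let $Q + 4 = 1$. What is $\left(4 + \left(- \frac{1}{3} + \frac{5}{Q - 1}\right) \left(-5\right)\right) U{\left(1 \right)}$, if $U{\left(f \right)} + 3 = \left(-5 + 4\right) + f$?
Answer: $- \frac{143}{4} \approx -35.75$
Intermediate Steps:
$Q = -3$ ($Q = -4 + 1 = -3$)
$U{\left(f \right)} = -4 + f$ ($U{\left(f \right)} = -3 + \left(\left(-5 + 4\right) + f\right) = -3 + \left(-1 + f\right) = -4 + f$)
$\left(4 + \left(- \frac{1}{3} + \frac{5}{Q - 1}\right) \left(-5\right)\right) U{\left(1 \right)} = \left(4 + \left(- \frac{1}{3} + \frac{5}{-3 - 1}\right) \left(-5\right)\right) \left(-4 + 1\right) = \left(4 + \left(\left(-1\right) \frac{1}{3} + \frac{5}{-3 - 1}\right) \left(-5\right)\right) \left(-3\right) = \left(4 + \left(- \frac{1}{3} + \frac{5}{-4}\right) \left(-5\right)\right) \left(-3\right) = \left(4 + \left(- \frac{1}{3} + 5 \left(- \frac{1}{4}\right)\right) \left(-5\right)\right) \left(-3\right) = \left(4 + \left(- \frac{1}{3} - \frac{5}{4}\right) \left(-5\right)\right) \left(-3\right) = \left(4 - - \frac{95}{12}\right) \left(-3\right) = \left(4 + \frac{95}{12}\right) \left(-3\right) = \frac{143}{12} \left(-3\right) = - \frac{143}{4}$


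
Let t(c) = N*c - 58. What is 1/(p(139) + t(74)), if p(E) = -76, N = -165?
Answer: -1/12344 ≈ -8.1011e-5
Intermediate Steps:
t(c) = -58 - 165*c (t(c) = -165*c - 58 = -58 - 165*c)
1/(p(139) + t(74)) = 1/(-76 + (-58 - 165*74)) = 1/(-76 + (-58 - 12210)) = 1/(-76 - 12268) = 1/(-12344) = -1/12344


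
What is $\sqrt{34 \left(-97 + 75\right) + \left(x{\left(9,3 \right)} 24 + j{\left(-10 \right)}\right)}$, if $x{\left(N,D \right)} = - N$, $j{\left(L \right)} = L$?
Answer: $i \sqrt{974} \approx 31.209 i$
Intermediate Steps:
$\sqrt{34 \left(-97 + 75\right) + \left(x{\left(9,3 \right)} 24 + j{\left(-10 \right)}\right)} = \sqrt{34 \left(-97 + 75\right) + \left(\left(-1\right) 9 \cdot 24 - 10\right)} = \sqrt{34 \left(-22\right) - 226} = \sqrt{-748 - 226} = \sqrt{-974} = i \sqrt{974}$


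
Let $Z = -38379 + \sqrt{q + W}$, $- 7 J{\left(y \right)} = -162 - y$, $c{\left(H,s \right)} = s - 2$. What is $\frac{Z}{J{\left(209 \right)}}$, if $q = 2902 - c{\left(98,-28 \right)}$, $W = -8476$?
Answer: $- \frac{38379}{53} + \frac{6 i \sqrt{154}}{53} \approx -724.13 + 1.4049 i$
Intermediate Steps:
$c{\left(H,s \right)} = -2 + s$ ($c{\left(H,s \right)} = s - 2 = -2 + s$)
$J{\left(y \right)} = \frac{162}{7} + \frac{y}{7}$ ($J{\left(y \right)} = - \frac{-162 - y}{7} = \frac{162}{7} + \frac{y}{7}$)
$q = 2932$ ($q = 2902 - \left(-2 - 28\right) = 2902 - -30 = 2902 + 30 = 2932$)
$Z = -38379 + 6 i \sqrt{154}$ ($Z = -38379 + \sqrt{2932 - 8476} = -38379 + \sqrt{-5544} = -38379 + 6 i \sqrt{154} \approx -38379.0 + 74.458 i$)
$\frac{Z}{J{\left(209 \right)}} = \frac{-38379 + 6 i \sqrt{154}}{\frac{162}{7} + \frac{1}{7} \cdot 209} = \frac{-38379 + 6 i \sqrt{154}}{\frac{162}{7} + \frac{209}{7}} = \frac{-38379 + 6 i \sqrt{154}}{53} = \left(-38379 + 6 i \sqrt{154}\right) \frac{1}{53} = - \frac{38379}{53} + \frac{6 i \sqrt{154}}{53}$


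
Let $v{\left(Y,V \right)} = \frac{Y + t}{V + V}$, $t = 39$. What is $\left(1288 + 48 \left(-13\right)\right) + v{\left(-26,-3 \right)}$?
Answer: $\frac{3971}{6} \approx 661.83$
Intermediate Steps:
$v{\left(Y,V \right)} = \frac{39 + Y}{2 V}$ ($v{\left(Y,V \right)} = \frac{Y + 39}{V + V} = \frac{39 + Y}{2 V}$)
$\left(1288 + 48 \left(-13\right)\right) + v{\left(-26,-3 \right)} = \left(1288 + 48 \left(-13\right)\right) + \frac{39 - 26}{2 \left(-3\right)} = \left(1288 - 624\right) + \frac{1}{2} \left(- \frac{1}{3}\right) 13 = 664 - \frac{13}{6} = \frac{3971}{6}$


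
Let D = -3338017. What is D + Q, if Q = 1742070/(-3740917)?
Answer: -12487246283659/3740917 ≈ -3.3380e+6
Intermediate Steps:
Q = -1742070/3740917 (Q = 1742070*(-1/3740917) = -1742070/3740917 ≈ -0.46568)
D + Q = -3338017 - 1742070/3740917 = -12487246283659/3740917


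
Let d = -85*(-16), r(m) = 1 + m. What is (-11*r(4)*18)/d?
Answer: -99/136 ≈ -0.72794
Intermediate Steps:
d = 1360
(-11*r(4)*18)/d = (-11*(1 + 4)*18)/1360 = (-11*5*18)*(1/1360) = -55*18*(1/1360) = -990*1/1360 = -99/136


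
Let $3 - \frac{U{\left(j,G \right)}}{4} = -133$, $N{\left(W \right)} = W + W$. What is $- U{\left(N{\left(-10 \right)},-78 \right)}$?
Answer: $-544$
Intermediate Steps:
$N{\left(W \right)} = 2 W$
$U{\left(j,G \right)} = 544$ ($U{\left(j,G \right)} = 12 - -532 = 12 + 532 = 544$)
$- U{\left(N{\left(-10 \right)},-78 \right)} = \left(-1\right) 544 = -544$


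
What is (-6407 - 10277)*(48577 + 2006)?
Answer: -843926772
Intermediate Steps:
(-6407 - 10277)*(48577 + 2006) = -16684*50583 = -843926772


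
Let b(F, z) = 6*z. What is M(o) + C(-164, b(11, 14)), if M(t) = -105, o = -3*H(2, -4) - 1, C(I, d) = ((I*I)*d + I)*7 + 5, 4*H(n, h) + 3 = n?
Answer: 15813600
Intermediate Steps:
H(n, h) = -3/4 + n/4
C(I, d) = 5 + 7*I + 7*d*I**2 (C(I, d) = (I**2*d + I)*7 + 5 = (d*I**2 + I)*7 + 5 = (I + d*I**2)*7 + 5 = (7*I + 7*d*I**2) + 5 = 5 + 7*I + 7*d*I**2)
o = -1/4 (o = -3*(-3/4 + (1/4)*2) - 1 = -3*(-3/4 + 1/2) - 1 = -3*(-1/4) - 1 = 3/4 - 1 = -1/4 ≈ -0.25000)
M(o) + C(-164, b(11, 14)) = -105 + (5 + 7*(-164) + 7*(6*14)*(-164)**2) = -105 + (5 - 1148 + 7*84*26896) = -105 + (5 - 1148 + 15814848) = -105 + 15813705 = 15813600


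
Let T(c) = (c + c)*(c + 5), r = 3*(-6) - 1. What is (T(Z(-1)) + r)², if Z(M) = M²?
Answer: 49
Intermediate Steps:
r = -19 (r = -18 - 1 = -19)
T(c) = 2*c*(5 + c) (T(c) = (2*c)*(5 + c) = 2*c*(5 + c))
(T(Z(-1)) + r)² = (2*(-1)²*(5 + (-1)²) - 19)² = (2*1*(5 + 1) - 19)² = (2*1*6 - 19)² = (12 - 19)² = (-7)² = 49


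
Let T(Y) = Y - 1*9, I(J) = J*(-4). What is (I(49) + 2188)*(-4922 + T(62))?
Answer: -9699048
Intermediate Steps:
I(J) = -4*J
T(Y) = -9 + Y (T(Y) = Y - 9 = -9 + Y)
(I(49) + 2188)*(-4922 + T(62)) = (-4*49 + 2188)*(-4922 + (-9 + 62)) = (-196 + 2188)*(-4922 + 53) = 1992*(-4869) = -9699048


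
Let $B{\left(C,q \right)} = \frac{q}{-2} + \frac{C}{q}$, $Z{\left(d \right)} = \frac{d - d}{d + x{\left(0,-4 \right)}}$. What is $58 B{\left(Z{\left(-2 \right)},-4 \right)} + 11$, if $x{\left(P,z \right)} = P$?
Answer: $127$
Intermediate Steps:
$Z{\left(d \right)} = 0$ ($Z{\left(d \right)} = \frac{d - d}{d + 0} = \frac{0}{d} = 0$)
$B{\left(C,q \right)} = - \frac{q}{2} + \frac{C}{q}$ ($B{\left(C,q \right)} = q \left(- \frac{1}{2}\right) + \frac{C}{q} = - \frac{q}{2} + \frac{C}{q}$)
$58 B{\left(Z{\left(-2 \right)},-4 \right)} + 11 = 58 \left(\left(- \frac{1}{2}\right) \left(-4\right) + \frac{0}{-4}\right) + 11 = 58 \left(2 + 0 \left(- \frac{1}{4}\right)\right) + 11 = 58 \left(2 + 0\right) + 11 = 58 \cdot 2 + 11 = 116 + 11 = 127$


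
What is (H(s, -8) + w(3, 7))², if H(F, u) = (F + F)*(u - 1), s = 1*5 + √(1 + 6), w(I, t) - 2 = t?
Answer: 8829 + 2916*√7 ≈ 16544.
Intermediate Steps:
w(I, t) = 2 + t
s = 5 + √7 ≈ 7.6458
H(F, u) = 2*F*(-1 + u) (H(F, u) = (2*F)*(-1 + u) = 2*F*(-1 + u))
(H(s, -8) + w(3, 7))² = (2*(5 + √7)*(-1 - 8) + (2 + 7))² = (2*(5 + √7)*(-9) + 9)² = ((-90 - 18*√7) + 9)² = (-81 - 18*√7)²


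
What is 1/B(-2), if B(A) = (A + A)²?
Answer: 1/16 ≈ 0.062500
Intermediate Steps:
B(A) = 4*A² (B(A) = (2*A)² = 4*A²)
1/B(-2) = 1/(4*(-2)²) = 1/(4*4) = 1/16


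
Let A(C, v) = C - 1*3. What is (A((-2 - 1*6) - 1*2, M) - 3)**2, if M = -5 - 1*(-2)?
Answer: 256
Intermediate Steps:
M = -3 (M = -5 + 2 = -3)
A(C, v) = -3 + C (A(C, v) = C - 3 = -3 + C)
(A((-2 - 1*6) - 1*2, M) - 3)**2 = ((-3 + ((-2 - 1*6) - 1*2)) - 3)**2 = ((-3 + ((-2 - 6) - 2)) - 3)**2 = ((-3 + (-8 - 2)) - 3)**2 = ((-3 - 10) - 3)**2 = (-13 - 3)**2 = (-16)**2 = 256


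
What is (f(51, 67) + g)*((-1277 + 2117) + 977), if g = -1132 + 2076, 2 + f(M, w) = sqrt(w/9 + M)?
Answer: 1711614 + 1817*sqrt(526)/3 ≈ 1.7255e+6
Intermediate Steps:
f(M, w) = -2 + sqrt(M + w/9) (f(M, w) = -2 + sqrt(w/9 + M) = -2 + sqrt(M + w/9))
g = 944
(f(51, 67) + g)*((-1277 + 2117) + 977) = ((-2 + sqrt(67 + 9*51)/3) + 944)*((-1277 + 2117) + 977) = ((-2 + sqrt(67 + 459)/3) + 944)*(840 + 977) = ((-2 + sqrt(526)/3) + 944)*1817 = (942 + sqrt(526)/3)*1817 = 1711614 + 1817*sqrt(526)/3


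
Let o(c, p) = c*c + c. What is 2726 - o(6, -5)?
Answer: 2684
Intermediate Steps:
o(c, p) = c + c² (o(c, p) = c² + c = c + c²)
2726 - o(6, -5) = 2726 - 6*(1 + 6) = 2726 - 6*7 = 2726 - 1*42 = 2726 - 42 = 2684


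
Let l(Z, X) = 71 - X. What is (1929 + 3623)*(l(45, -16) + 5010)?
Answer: 28298544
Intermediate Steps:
(1929 + 3623)*(l(45, -16) + 5010) = (1929 + 3623)*((71 - 1*(-16)) + 5010) = 5552*((71 + 16) + 5010) = 5552*(87 + 5010) = 5552*5097 = 28298544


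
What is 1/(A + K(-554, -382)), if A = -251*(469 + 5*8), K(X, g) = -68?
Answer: -1/127827 ≈ -7.8231e-6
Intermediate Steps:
A = -127759 (A = -251*(469 + 40) = -251*509 = -127759)
1/(A + K(-554, -382)) = 1/(-127759 - 68) = 1/(-127827) = -1/127827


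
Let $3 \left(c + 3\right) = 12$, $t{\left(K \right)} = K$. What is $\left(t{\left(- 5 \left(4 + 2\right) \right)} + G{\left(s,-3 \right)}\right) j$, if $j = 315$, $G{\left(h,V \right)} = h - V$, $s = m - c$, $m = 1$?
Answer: $-8505$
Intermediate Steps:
$c = 1$ ($c = -3 + \frac{1}{3} \cdot 12 = -3 + 4 = 1$)
$s = 0$ ($s = 1 - 1 = 0$)
$\left(t{\left(- 5 \left(4 + 2\right) \right)} + G{\left(s,-3 \right)}\right) j = \left(- 5 \left(4 + 2\right) + \left(0 - -3\right)\right) 315 = \left(\left(-5\right) 6 + \left(0 + 3\right)\right) 315 = \left(-30 + 3\right) 315 = \left(-27\right) 315 = -8505$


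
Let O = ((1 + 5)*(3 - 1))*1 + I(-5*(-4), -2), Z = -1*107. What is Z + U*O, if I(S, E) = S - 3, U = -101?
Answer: -3036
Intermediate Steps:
Z = -107
I(S, E) = -3 + S
O = 29 (O = ((1 + 5)*(3 - 1))*1 + (-3 - 5*(-4)) = (6*2)*1 + (-3 + 20) = 12*1 + 17 = 12 + 17 = 29)
Z + U*O = -107 - 101*29 = -107 - 2929 = -3036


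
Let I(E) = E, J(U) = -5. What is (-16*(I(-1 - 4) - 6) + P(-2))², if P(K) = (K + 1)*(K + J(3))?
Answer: 33489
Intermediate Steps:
P(K) = (1 + K)*(-5 + K) (P(K) = (K + 1)*(K - 5) = (1 + K)*(-5 + K))
(-16*(I(-1 - 4) - 6) + P(-2))² = (-16*((-1 - 4) - 6) + (-5 + (-2)² - 4*(-2)))² = (-16*(-5 - 6) + (-5 + 4 + 8))² = (-16*(-11) + 7)² = (176 + 7)² = 183² = 33489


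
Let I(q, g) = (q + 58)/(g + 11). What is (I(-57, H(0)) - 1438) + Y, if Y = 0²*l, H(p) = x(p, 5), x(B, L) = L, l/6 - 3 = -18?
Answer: -23007/16 ≈ -1437.9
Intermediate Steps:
l = -90 (l = 18 + 6*(-18) = 18 - 108 = -90)
H(p) = 5
I(q, g) = (58 + q)/(11 + g)
Y = 0 (Y = 0²*(-90) = 0*(-90) = 0)
(I(-57, H(0)) - 1438) + Y = ((58 - 57)/(11 + 5) - 1438) + 0 = (1/16 - 1438) + 0 = -23007/16 + 0 = -23007/16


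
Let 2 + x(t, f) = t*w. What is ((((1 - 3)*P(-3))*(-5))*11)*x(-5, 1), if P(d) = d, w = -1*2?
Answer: -2640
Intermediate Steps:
w = -2
x(t, f) = -2 - 2*t (x(t, f) = -2 + t*(-2) = -2 - 2*t)
((((1 - 3)*P(-3))*(-5))*11)*x(-5, 1) = ((((1 - 3)*(-3))*(-5))*11)*(-2 - 2*(-5)) = ((-2*(-3)*(-5))*11)*(-2 + 10) = ((6*(-5))*11)*8 = -30*11*8 = -330*8 = -2640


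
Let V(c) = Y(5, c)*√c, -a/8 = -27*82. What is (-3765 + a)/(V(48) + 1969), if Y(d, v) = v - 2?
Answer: 27461643/3775393 - 2566248*√3/3775393 ≈ 6.0965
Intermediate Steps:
Y(d, v) = -2 + v
a = 17712 (a = -(-216)*82 = -8*(-2214) = 17712)
V(c) = √c*(-2 + c) (V(c) = (-2 + c)*√c = √c*(-2 + c))
(-3765 + a)/(V(48) + 1969) = (-3765 + 17712)/(√48*(-2 + 48) + 1969) = 13947/((4*√3)*46 + 1969) = 13947/(184*√3 + 1969) = 13947/(1969 + 184*√3)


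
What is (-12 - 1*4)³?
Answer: -4096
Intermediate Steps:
(-12 - 1*4)³ = (-3*4 - 4)³ = (-12 - 4)³ = (-16)³ = -4096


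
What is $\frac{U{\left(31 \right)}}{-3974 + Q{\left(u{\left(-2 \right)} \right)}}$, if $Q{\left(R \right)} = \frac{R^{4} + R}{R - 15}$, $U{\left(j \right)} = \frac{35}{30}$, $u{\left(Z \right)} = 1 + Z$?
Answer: $- \frac{7}{23844} \approx -0.00029357$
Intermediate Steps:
$U{\left(j \right)} = \frac{7}{6}$ ($U{\left(j \right)} = 35 \cdot \frac{1}{30} = \frac{7}{6}$)
$Q{\left(R \right)} = \frac{R + R^{4}}{-15 + R}$
$\frac{U{\left(31 \right)}}{-3974 + Q{\left(u{\left(-2 \right)} \right)}} = \frac{7}{6 \left(-3974 + \frac{\left(1 - 2\right) + \left(1 - 2\right)^{4}}{-15 + \left(1 - 2\right)}\right)} = \frac{7}{6 \left(-3974 + \frac{-1 + \left(-1\right)^{4}}{-15 - 1}\right)} = \frac{7}{6 \left(-3974 + \frac{-1 + 1}{-16}\right)} = \frac{7}{6 \left(-3974 - 0\right)} = \frac{7}{6 \left(-3974 + 0\right)} = \frac{7}{6 \left(-3974\right)} = \frac{7}{6} \left(- \frac{1}{3974}\right) = - \frac{7}{23844}$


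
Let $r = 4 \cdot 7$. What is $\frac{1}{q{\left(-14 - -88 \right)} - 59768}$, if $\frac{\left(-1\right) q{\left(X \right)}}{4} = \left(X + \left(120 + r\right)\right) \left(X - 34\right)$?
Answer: $- \frac{1}{95288} \approx -1.0495 \cdot 10^{-5}$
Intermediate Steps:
$r = 28$
$q{\left(X \right)} = - 4 \left(-34 + X\right) \left(148 + X\right)$ ($q{\left(X \right)} = - 4 \left(X + \left(120 + 28\right)\right) \left(X - 34\right) = - 4 \left(X + 148\right) \left(-34 + X\right) = - 4 \left(148 + X\right) \left(-34 + X\right) = - 4 \left(-34 + X\right) \left(148 + X\right)$)
$\frac{1}{q{\left(-14 - -88 \right)} - 59768} = \frac{1}{\left(20128 - 456 \left(-14 - -88\right) - 4 \left(-14 - -88\right)^{2}\right) - 59768} = \frac{1}{\left(20128 - 456 \left(-14 + 88\right) - 4 \left(-14 + 88\right)^{2}\right) - 59768} = \frac{1}{\left(20128 - 33744 - 4 \cdot 74^{2}\right) - 59768} = \frac{1}{\left(20128 - 33744 - 21904\right) - 59768} = \frac{1}{-35520 - 59768} = \frac{1}{-95288} = - \frac{1}{95288}$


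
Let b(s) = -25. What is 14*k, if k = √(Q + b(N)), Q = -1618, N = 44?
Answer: 14*I*√1643 ≈ 567.47*I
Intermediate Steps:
k = I*√1643 (k = √(-1618 - 25) = √(-1643) = I*√1643 ≈ 40.534*I)
14*k = 14*(I*√1643) = 14*I*√1643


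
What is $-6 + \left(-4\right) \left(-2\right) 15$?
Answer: $114$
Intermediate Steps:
$-6 + \left(-4\right) \left(-2\right) 15 = -6 + 8 \cdot 15 = -6 + 120 = 114$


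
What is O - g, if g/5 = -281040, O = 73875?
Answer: 1479075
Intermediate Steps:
g = -1405200 (g = 5*(-281040) = -1405200)
O - g = 73875 - 1*(-1405200) = 73875 + 1405200 = 1479075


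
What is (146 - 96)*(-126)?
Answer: -6300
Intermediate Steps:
(146 - 96)*(-126) = 50*(-126) = -6300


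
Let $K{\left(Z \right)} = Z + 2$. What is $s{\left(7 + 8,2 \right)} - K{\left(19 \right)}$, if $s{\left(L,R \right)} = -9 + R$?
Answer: $-28$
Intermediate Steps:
$K{\left(Z \right)} = 2 + Z$
$s{\left(7 + 8,2 \right)} - K{\left(19 \right)} = \left(-9 + 2\right) - \left(2 + 19\right) = -7 - 21 = -28$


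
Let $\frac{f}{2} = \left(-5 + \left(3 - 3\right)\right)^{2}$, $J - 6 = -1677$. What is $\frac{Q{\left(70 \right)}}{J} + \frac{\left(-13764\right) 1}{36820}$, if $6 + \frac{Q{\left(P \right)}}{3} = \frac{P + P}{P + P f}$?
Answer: $- \frac{94950167}{261486435} \approx -0.36312$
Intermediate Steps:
$J = -1671$ ($J = 6 - 1677 = -1671$)
$f = 50$ ($f = 2 \left(-5 + \left(3 - 3\right)\right)^{2} = 2 \left(-5 + 0\right)^{2} = 2 \left(-5\right)^{2} = 2 \cdot 25 = 50$)
$Q{\left(P \right)} = - \frac{304}{17}$ ($Q{\left(P \right)} = -18 + 3 \frac{P + P}{P + P 50} = -18 + 3 \frac{2 P}{P + 50 P} = -18 + 3 \frac{2 P}{51 P} = -18 + 3 \cdot 2 P \frac{1}{51 P} = -18 + 3 \cdot \frac{2}{51} = -18 + \frac{2}{17} = - \frac{304}{17}$)
$\frac{Q{\left(70 \right)}}{J} + \frac{\left(-13764\right) 1}{36820} = - \frac{304}{17 \left(-1671\right)} + \frac{\left(-13764\right) 1}{36820} = \left(- \frac{304}{17}\right) \left(- \frac{1}{1671}\right) - \frac{3441}{9205} = \frac{304}{28407} - \frac{3441}{9205} = - \frac{94950167}{261486435}$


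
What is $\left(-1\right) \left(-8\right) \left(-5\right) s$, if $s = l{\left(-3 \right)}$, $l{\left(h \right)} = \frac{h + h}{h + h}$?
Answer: $-40$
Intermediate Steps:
$l{\left(h \right)} = 1$ ($l{\left(h \right)} = \frac{2 h}{2 h} = 2 h \frac{1}{2 h} = 1$)
$s = 1$
$\left(-1\right) \left(-8\right) \left(-5\right) s = \left(-1\right) \left(-8\right) \left(-5\right) 1 = 8 \left(-5\right) 1 = \left(-40\right) 1 = -40$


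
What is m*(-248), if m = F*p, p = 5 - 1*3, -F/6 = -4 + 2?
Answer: -5952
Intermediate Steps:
F = 12 (F = -6*(-4 + 2) = -6*(-2) = 12)
p = 2 (p = 5 - 3 = 2)
m = 24 (m = 12*2 = 24)
m*(-248) = 24*(-248) = -5952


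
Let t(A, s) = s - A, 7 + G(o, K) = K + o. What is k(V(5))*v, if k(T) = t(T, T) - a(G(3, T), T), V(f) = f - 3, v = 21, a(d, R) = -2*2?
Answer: 84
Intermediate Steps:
G(o, K) = -7 + K + o (G(o, K) = -7 + (K + o) = -7 + K + o)
a(d, R) = -4
V(f) = -3 + f
k(T) = 4 (k(T) = (T - T) - 1*(-4) = 0 + 4 = 4)
k(V(5))*v = 4*21 = 84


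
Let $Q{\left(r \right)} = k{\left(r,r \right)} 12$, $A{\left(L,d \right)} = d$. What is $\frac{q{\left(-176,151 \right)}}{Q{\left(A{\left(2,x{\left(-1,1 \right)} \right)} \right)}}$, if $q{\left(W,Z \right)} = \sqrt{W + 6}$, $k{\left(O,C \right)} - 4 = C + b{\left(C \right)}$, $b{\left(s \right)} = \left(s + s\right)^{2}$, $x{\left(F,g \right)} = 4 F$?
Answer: $\frac{i \sqrt{170}}{768} \approx 0.016977 i$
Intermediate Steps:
$b{\left(s \right)} = 4 s^{2}$ ($b{\left(s \right)} = \left(2 s\right)^{2} = 4 s^{2}$)
$k{\left(O,C \right)} = 4 + C + 4 C^{2}$ ($k{\left(O,C \right)} = 4 + \left(C + 4 C^{2}\right) = 4 + C + 4 C^{2}$)
$q{\left(W,Z \right)} = \sqrt{6 + W}$
$Q{\left(r \right)} = 48 + 12 r + 48 r^{2}$ ($Q{\left(r \right)} = \left(4 + r + 4 r^{2}\right) 12 = 48 + 12 r + 48 r^{2}$)
$\frac{q{\left(-176,151 \right)}}{Q{\left(A{\left(2,x{\left(-1,1 \right)} \right)} \right)}} = \frac{\sqrt{6 - 176}}{48 + 12 \cdot 4 \left(-1\right) + 48 \left(4 \left(-1\right)\right)^{2}} = \frac{\sqrt{-170}}{48 + 12 \left(-4\right) + 48 \left(-4\right)^{2}} = \frac{i \sqrt{170}}{48 - 48 + 48 \cdot 16} = \frac{i \sqrt{170}}{48 - 48 + 768} = \frac{i \sqrt{170}}{768}$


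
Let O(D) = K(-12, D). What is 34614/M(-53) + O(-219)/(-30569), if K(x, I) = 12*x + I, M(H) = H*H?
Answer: 96285003/7806211 ≈ 12.334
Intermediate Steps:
M(H) = H**2
K(x, I) = I + 12*x
O(D) = -144 + D (O(D) = D + 12*(-12) = D - 144 = -144 + D)
34614/M(-53) + O(-219)/(-30569) = 34614/((-53)**2) + (-144 - 219)/(-30569) = 34614/2809 - 363*(-1/30569) = 34614*(1/2809) + 33/2779 = 34614/2809 + 33/2779 = 96285003/7806211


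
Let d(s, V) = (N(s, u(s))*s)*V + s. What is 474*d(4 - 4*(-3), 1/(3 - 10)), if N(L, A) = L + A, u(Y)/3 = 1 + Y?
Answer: -455040/7 ≈ -65006.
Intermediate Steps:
u(Y) = 3 + 3*Y (u(Y) = 3*(1 + Y) = 3 + 3*Y)
N(L, A) = A + L
d(s, V) = s + V*s*(3 + 4*s) (d(s, V) = (((3 + 3*s) + s)*s)*V + s = ((3 + 4*s)*s)*V + s = (s*(3 + 4*s))*V + s = V*s*(3 + 4*s) + s = s + V*s*(3 + 4*s))
474*d(4 - 4*(-3), 1/(3 - 10)) = 474*((4 - 4*(-3))*(1 + (3 + 4*(4 - 4*(-3)))/(3 - 10))) = 474*((4 + 12)*(1 + (3 + 4*(4 + 12))/(-7))) = 474*(16*(1 - (3 + 4*16)/7)) = 474*(16*(1 - (3 + 64)/7)) = 474*(16*(1 - 1/7*67)) = 474*(16*(1 - 67/7)) = 474*(16*(-60/7)) = 474*(-960/7) = -455040/7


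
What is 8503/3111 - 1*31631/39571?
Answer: 238068172/123105381 ≈ 1.9339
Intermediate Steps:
8503/3111 - 1*31631/39571 = 8503*(1/3111) - 31631*1/39571 = 8503/3111 - 31631/39571 = 238068172/123105381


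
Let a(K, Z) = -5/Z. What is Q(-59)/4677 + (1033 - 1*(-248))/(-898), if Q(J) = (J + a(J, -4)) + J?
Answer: -12192157/8399892 ≈ -1.4515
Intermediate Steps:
Q(J) = 5/4 + 2*J (Q(J) = (J - 5/(-4)) + J = (J - 5*(-1/4)) + J = (J + 5/4) + J = (5/4 + J) + J = 5/4 + 2*J)
Q(-59)/4677 + (1033 - 1*(-248))/(-898) = (5/4 + 2*(-59))/4677 + (1033 - 1*(-248))/(-898) = (5/4 - 118)*(1/4677) + (1033 + 248)*(-1/898) = -467/4*1/4677 + 1281*(-1/898) = -467/18708 - 1281/898 = -12192157/8399892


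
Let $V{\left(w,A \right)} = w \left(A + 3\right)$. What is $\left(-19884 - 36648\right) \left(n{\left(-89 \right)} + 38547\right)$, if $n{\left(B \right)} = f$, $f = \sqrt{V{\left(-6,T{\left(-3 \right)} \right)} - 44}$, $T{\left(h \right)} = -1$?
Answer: $-2179139004 - 113064 i \sqrt{14} \approx -2.1791 \cdot 10^{9} - 4.2305 \cdot 10^{5} i$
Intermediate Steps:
$V{\left(w,A \right)} = w \left(3 + A\right)$
$f = 2 i \sqrt{14}$ ($f = \sqrt{- 6 \left(3 - 1\right) - 44} = \sqrt{\left(-6\right) 2 - 44} = \sqrt{-12 - 44} = \sqrt{-56} = 2 i \sqrt{14} \approx 7.4833 i$)
$n{\left(B \right)} = 2 i \sqrt{14}$
$\left(-19884 - 36648\right) \left(n{\left(-89 \right)} + 38547\right) = \left(-19884 - 36648\right) \left(2 i \sqrt{14} + 38547\right) = - 56532 \left(38547 + 2 i \sqrt{14}\right) = -2179139004 - 113064 i \sqrt{14}$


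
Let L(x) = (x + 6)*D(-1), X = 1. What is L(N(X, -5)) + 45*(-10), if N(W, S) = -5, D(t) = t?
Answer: -451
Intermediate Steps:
L(x) = -6 - x (L(x) = (x + 6)*(-1) = (6 + x)*(-1) = -6 - x)
L(N(X, -5)) + 45*(-10) = (-6 - 1*(-5)) + 45*(-10) = (-6 + 5) - 450 = -1 - 450 = -451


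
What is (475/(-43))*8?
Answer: -3800/43 ≈ -88.372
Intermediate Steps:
(475/(-43))*8 = (475*(-1/43))*8 = -475/43*8 = -3800/43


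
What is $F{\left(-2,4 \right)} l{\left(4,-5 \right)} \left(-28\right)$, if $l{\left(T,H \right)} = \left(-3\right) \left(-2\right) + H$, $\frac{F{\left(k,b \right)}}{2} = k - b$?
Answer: $336$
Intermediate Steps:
$F{\left(k,b \right)} = - 2 b + 2 k$ ($F{\left(k,b \right)} = 2 \left(k - b\right) = - 2 b + 2 k$)
$l{\left(T,H \right)} = 6 + H$
$F{\left(-2,4 \right)} l{\left(4,-5 \right)} \left(-28\right) = \left(\left(-2\right) 4 + 2 \left(-2\right)\right) \left(6 - 5\right) \left(-28\right) = \left(-8 - 4\right) 1 \left(-28\right) = \left(-12\right) 1 \left(-28\right) = \left(-12\right) \left(-28\right) = 336$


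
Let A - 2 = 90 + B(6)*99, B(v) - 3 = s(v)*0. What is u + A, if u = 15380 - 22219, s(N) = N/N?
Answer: -6450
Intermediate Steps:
s(N) = 1
u = -6839
B(v) = 3 (B(v) = 3 + 1*0 = 3 + 0 = 3)
A = 389 (A = 2 + (90 + 3*99) = 2 + (90 + 297) = 2 + 387 = 389)
u + A = -6839 + 389 = -6450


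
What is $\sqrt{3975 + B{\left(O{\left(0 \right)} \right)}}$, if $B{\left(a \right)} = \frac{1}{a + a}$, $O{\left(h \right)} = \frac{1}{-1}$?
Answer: $\frac{\sqrt{15898}}{2} \approx 63.044$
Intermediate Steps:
$O{\left(h \right)} = -1$
$B{\left(a \right)} = \frac{1}{2 a}$
$\sqrt{3975 + B{\left(O{\left(0 \right)} \right)}} = \sqrt{3975 + \frac{1}{2 \left(-1\right)}} = \sqrt{3975 + \frac{1}{2} \left(-1\right)} = \sqrt{3975 - \frac{1}{2}} = \sqrt{\frac{7949}{2}} = \frac{\sqrt{15898}}{2}$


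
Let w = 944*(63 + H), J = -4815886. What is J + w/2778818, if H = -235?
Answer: -6691235432558/1389409 ≈ -4.8159e+6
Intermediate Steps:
w = -162368 (w = 944*(63 - 235) = 944*(-172) = -162368)
J + w/2778818 = -4815886 - 162368/2778818 = -4815886 - 162368*1/2778818 = -4815886 - 81184/1389409 = -6691235432558/1389409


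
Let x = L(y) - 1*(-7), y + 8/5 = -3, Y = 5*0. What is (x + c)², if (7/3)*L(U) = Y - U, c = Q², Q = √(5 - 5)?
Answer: 98596/1225 ≈ 80.487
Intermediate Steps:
Y = 0
y = -23/5 (y = -8/5 - 3 = -23/5 ≈ -4.6000)
Q = 0 (Q = √0 = 0)
c = 0 (c = 0² = 0)
L(U) = -3*U/7 (L(U) = 3*(0 - U)/7 = 3*(-U)/7 = -3*U/7)
x = 314/35 (x = -3/7*(-23/5) - 1*(-7) = 69/35 + 7 = 314/35 ≈ 8.9714)
(x + c)² = (314/35 + 0)² = (314/35)² = 98596/1225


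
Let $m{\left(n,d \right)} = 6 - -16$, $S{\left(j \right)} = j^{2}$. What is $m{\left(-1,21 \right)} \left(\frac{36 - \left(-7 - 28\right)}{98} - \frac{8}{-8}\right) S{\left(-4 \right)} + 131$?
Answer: $\frac{36163}{49} \approx 738.02$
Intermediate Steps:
$m{\left(n,d \right)} = 22$ ($m{\left(n,d \right)} = 6 + 16 = 22$)
$m{\left(-1,21 \right)} \left(\frac{36 - \left(-7 - 28\right)}{98} - \frac{8}{-8}\right) S{\left(-4 \right)} + 131 = 22 \left(\frac{36 - \left(-7 - 28\right)}{98} - \frac{8}{-8}\right) \left(-4\right)^{2} + 131 = 22 \left(\left(36 - -35\right) \frac{1}{98} - -1\right) 16 + 131 = 22 \left(\left(36 + 35\right) \frac{1}{98} + 1\right) 16 + 131 = 22 \left(71 \cdot \frac{1}{98} + 1\right) 16 + 131 = 22 \left(\frac{71}{98} + 1\right) 16 + 131 = 22 \cdot \frac{169}{98} \cdot 16 + 131 = 22 \cdot \frac{1352}{49} + 131 = \frac{29744}{49} + 131 = \frac{36163}{49}$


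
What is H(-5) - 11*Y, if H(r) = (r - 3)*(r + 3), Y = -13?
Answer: 159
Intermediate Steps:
H(r) = (-3 + r)*(3 + r)
H(-5) - 11*Y = (-9 + (-5)²) - 11*(-13) = (-9 + 25) + 143 = 16 + 143 = 159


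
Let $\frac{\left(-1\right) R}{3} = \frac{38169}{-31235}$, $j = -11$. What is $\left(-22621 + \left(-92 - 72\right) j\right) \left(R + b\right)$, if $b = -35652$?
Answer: $\frac{23179223917521}{31235} \approx 7.4209 \cdot 10^{8}$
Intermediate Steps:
$R = \frac{114507}{31235}$ ($R = - 3 \frac{38169}{-31235} = - 3 \cdot 38169 \left(- \frac{1}{31235}\right) = \left(-3\right) \left(- \frac{38169}{31235}\right) = \frac{114507}{31235} \approx 3.666$)
$\left(-22621 + \left(-92 - 72\right) j\right) \left(R + b\right) = \left(-22621 + \left(-92 - 72\right) \left(-11\right)\right) \left(\frac{114507}{31235} - 35652\right) = \left(-22621 - -1804\right) \left(- \frac{1113475713}{31235}\right) = \left(-22621 + 1804\right) \left(- \frac{1113475713}{31235}\right) = \left(-20817\right) \left(- \frac{1113475713}{31235}\right) = \frac{23179223917521}{31235}$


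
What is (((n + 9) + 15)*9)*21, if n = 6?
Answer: 5670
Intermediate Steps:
(((n + 9) + 15)*9)*21 = (((6 + 9) + 15)*9)*21 = ((15 + 15)*9)*21 = (30*9)*21 = 270*21 = 5670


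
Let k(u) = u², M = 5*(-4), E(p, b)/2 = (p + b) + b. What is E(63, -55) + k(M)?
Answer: 306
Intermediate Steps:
E(p, b) = 2*p + 4*b (E(p, b) = 2*((p + b) + b) = 2*((b + p) + b) = 2*(p + 2*b) = 2*p + 4*b)
M = -20
E(63, -55) + k(M) = (2*63 + 4*(-55)) + (-20)² = (126 - 220) + 400 = -94 + 400 = 306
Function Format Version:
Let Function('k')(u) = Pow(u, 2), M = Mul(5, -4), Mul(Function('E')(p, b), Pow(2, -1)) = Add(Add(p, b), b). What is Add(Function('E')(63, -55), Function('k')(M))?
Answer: 306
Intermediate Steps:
Function('E')(p, b) = Add(Mul(2, p), Mul(4, b)) (Function('E')(p, b) = Mul(2, Add(Add(p, b), b)) = Mul(2, Add(Add(b, p), b)) = Mul(2, Add(p, Mul(2, b))) = Add(Mul(2, p), Mul(4, b)))
M = -20
Add(Function('E')(63, -55), Function('k')(M)) = Add(Add(Mul(2, 63), Mul(4, -55)), Pow(-20, 2)) = Add(Add(126, -220), 400) = Add(-94, 400) = 306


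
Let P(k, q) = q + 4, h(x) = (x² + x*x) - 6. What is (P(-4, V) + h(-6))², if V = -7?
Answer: 3969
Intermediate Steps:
h(x) = -6 + 2*x² (h(x) = (x² + x²) - 6 = 2*x² - 6 = -6 + 2*x²)
P(k, q) = 4 + q
(P(-4, V) + h(-6))² = ((4 - 7) + (-6 + 2*(-6)²))² = (-3 + (-6 + 2*36))² = (-3 + (-6 + 72))² = (-3 + 66)² = 63² = 3969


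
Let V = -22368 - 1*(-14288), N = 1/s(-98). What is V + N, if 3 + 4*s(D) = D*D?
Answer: -77576076/9601 ≈ -8080.0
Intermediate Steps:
s(D) = -¾ + D²/4 (s(D) = -¾ + (D*D)/4 = -¾ + D²/4)
N = 4/9601 (N = 1/(-¾ + (¼)*(-98)²) = 1/(-¾ + (¼)*9604) = 1/(-¾ + 2401) = 1/(9601/4) = 4/9601 ≈ 0.00041662)
V = -8080 (V = -22368 + 14288 = -8080)
V + N = -8080 + 4/9601 = -77576076/9601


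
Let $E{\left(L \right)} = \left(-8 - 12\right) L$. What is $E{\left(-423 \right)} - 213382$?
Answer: $-204922$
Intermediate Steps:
$E{\left(L \right)} = - 20 L$
$E{\left(-423 \right)} - 213382 = \left(-20\right) \left(-423\right) - 213382 = 8460 - 213382 = -204922$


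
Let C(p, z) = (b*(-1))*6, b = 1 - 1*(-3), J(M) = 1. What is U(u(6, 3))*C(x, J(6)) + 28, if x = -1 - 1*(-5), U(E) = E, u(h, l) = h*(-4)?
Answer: 604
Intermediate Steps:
u(h, l) = -4*h
b = 4 (b = 1 + 3 = 4)
x = 4 (x = -1 + 5 = 4)
C(p, z) = -24 (C(p, z) = (4*(-1))*6 = -4*6 = -24)
U(u(6, 3))*C(x, J(6)) + 28 = -4*6*(-24) + 28 = -24*(-24) + 28 = 576 + 28 = 604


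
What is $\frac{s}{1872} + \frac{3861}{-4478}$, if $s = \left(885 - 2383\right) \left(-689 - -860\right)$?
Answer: $- \frac{32063981}{232856} \approx -137.7$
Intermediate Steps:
$s = -256158$ ($s = - 1498 \left(-689 + 860\right) = \left(-1498\right) 171 = -256158$)
$\frac{s}{1872} + \frac{3861}{-4478} = - \frac{256158}{1872} + \frac{3861}{-4478} = \left(-256158\right) \frac{1}{1872} + 3861 \left(- \frac{1}{4478}\right) = - \frac{14231}{104} - \frac{3861}{4478} = - \frac{32063981}{232856}$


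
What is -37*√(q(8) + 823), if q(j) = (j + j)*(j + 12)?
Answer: -111*√127 ≈ -1250.9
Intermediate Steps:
q(j) = 2*j*(12 + j) (q(j) = (2*j)*(12 + j) = 2*j*(12 + j))
-37*√(q(8) + 823) = -37*√(2*8*(12 + 8) + 823) = -37*√(2*8*20 + 823) = -37*√(320 + 823) = -111*√127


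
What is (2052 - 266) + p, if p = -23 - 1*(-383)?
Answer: 2146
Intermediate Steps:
p = 360 (p = -23 + 383 = 360)
(2052 - 266) + p = (2052 - 266) + 360 = 1786 + 360 = 2146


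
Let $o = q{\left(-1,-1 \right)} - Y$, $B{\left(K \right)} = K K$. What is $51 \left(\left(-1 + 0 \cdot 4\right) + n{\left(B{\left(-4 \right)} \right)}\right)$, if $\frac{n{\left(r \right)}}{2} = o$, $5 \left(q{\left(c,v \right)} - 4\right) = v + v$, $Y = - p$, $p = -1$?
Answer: $\frac{1071}{5} \approx 214.2$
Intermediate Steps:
$Y = 1$ ($Y = \left(-1\right) \left(-1\right) = 1$)
$B{\left(K \right)} = K^{2}$
$q{\left(c,v \right)} = 4 + \frac{2 v}{5}$ ($q{\left(c,v \right)} = 4 + \frac{v + v}{5} = 4 + \frac{2 v}{5}$)
$o = \frac{13}{5}$ ($o = \left(4 + \frac{2}{5} \left(-1\right)\right) - 1 = \left(4 - \frac{2}{5}\right) - 1 = \frac{18}{5} - 1 = \frac{13}{5} \approx 2.6$)
$n{\left(r \right)} = \frac{26}{5}$ ($n{\left(r \right)} = 2 \cdot \frac{13}{5} = \frac{26}{5}$)
$51 \left(\left(-1 + 0 \cdot 4\right) + n{\left(B{\left(-4 \right)} \right)}\right) = 51 \left(\left(-1 + 0 \cdot 4\right) + \frac{26}{5}\right) = 51 \left(\left(-1 + 0\right) + \frac{26}{5}\right) = 51 \left(-1 + \frac{26}{5}\right) = 51 \cdot \frac{21}{5} = \frac{1071}{5}$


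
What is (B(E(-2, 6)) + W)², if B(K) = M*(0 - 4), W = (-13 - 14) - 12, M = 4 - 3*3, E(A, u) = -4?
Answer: 361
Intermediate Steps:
M = -5 (M = 4 - 9 = -5)
W = -39 (W = -27 - 12 = -39)
B(K) = 20 (B(K) = -5*(0 - 4) = -5*(-4) = 20)
(B(E(-2, 6)) + W)² = (20 - 39)² = (-19)² = 361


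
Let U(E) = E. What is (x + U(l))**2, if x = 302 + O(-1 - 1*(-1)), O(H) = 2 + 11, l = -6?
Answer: 95481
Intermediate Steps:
O(H) = 13
x = 315 (x = 302 + 13 = 315)
(x + U(l))**2 = (315 - 6)**2 = 309**2 = 95481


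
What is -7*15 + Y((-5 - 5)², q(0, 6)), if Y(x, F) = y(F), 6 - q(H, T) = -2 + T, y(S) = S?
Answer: -103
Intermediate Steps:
q(H, T) = 8 - T (q(H, T) = 6 - (-2 + T) = 6 + (2 - T) = 8 - T)
Y(x, F) = F
-7*15 + Y((-5 - 5)², q(0, 6)) = -7*15 + (8 - 1*6) = -105 + (8 - 6) = -105 + 2 = -103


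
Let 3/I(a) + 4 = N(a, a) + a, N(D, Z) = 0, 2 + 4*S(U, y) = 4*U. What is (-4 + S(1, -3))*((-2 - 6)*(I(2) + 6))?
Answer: 126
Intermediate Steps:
S(U, y) = -½ + U (S(U, y) = -½ + (4*U)/4 = -½ + U)
I(a) = 3/(-4 + a) (I(a) = 3/(-4 + (0 + a)) = 3/(-4 + a))
(-4 + S(1, -3))*((-2 - 6)*(I(2) + 6)) = (-4 + (-½ + 1))*((-2 - 6)*(3/(-4 + 2) + 6)) = (-4 + ½)*(-8*(3/(-2) + 6)) = -(-28)*(3*(-½) + 6) = -(-28)*(-3/2 + 6) = -(-28)*9/2 = -7/2*(-36) = 126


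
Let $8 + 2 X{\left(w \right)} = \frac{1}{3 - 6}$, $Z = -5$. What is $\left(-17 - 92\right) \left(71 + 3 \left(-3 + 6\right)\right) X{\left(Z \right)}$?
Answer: $\frac{109000}{3} \approx 36333.0$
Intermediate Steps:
$X{\left(w \right)} = - \frac{25}{6}$ ($X{\left(w \right)} = -4 + \frac{1}{2 \left(3 - 6\right)} = -4 + \frac{1}{2 \left(-3\right)} = -4 + \frac{1}{2} \left(- \frac{1}{3}\right) = -4 - \frac{1}{6} = - \frac{25}{6}$)
$\left(-17 - 92\right) \left(71 + 3 \left(-3 + 6\right)\right) X{\left(Z \right)} = \left(-17 - 92\right) \left(71 + 3 \left(-3 + 6\right)\right) \left(- \frac{25}{6}\right) = - 109 \left(71 + 3 \cdot 3\right) \left(- \frac{25}{6}\right) = - 109 \left(71 + 9\right) \left(- \frac{25}{6}\right) = \left(-109\right) 80 \left(- \frac{25}{6}\right) = \left(-8720\right) \left(- \frac{25}{6}\right) = \frac{109000}{3}$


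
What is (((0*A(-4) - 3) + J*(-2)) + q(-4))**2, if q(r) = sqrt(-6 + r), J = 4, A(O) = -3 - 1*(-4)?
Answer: (11 - I*sqrt(10))**2 ≈ 111.0 - 69.57*I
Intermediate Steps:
A(O) = 1 (A(O) = -3 + 4 = 1)
(((0*A(-4) - 3) + J*(-2)) + q(-4))**2 = (((0*1 - 3) + 4*(-2)) + sqrt(-6 - 4))**2 = (((0 - 3) - 8) + sqrt(-10))**2 = ((-3 - 8) + I*sqrt(10))**2 = (-11 + I*sqrt(10))**2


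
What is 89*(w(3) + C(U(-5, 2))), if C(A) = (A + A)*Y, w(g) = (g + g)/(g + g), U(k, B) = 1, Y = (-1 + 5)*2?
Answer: 1513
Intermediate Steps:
Y = 8 (Y = 4*2 = 8)
w(g) = 1 (w(g) = (2*g)/((2*g)) = (2*g)*(1/(2*g)) = 1)
C(A) = 16*A (C(A) = (A + A)*8 = (2*A)*8 = 16*A)
89*(w(3) + C(U(-5, 2))) = 89*(1 + 16*1) = 89*(1 + 16) = 89*17 = 1513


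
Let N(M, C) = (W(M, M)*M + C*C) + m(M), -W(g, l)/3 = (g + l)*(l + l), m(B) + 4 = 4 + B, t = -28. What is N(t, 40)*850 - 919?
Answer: 225245681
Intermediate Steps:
m(B) = B (m(B) = -4 + (4 + B) = B)
W(g, l) = -6*l*(g + l) (W(g, l) = -3*(g + l)*(l + l) = -3*(g + l)*2*l = -6*l*(g + l))
N(M, C) = M + C² - 12*M³ (N(M, C) = ((-6*M*(M + M))*M + C*C) + M = ((-6*M*2*M)*M + C²) + M = ((-12*M²)*M + C²) + M = (-12*M³ + C²) + M = (C² - 12*M³) + M = M + C² - 12*M³)
N(t, 40)*850 - 919 = (-28 + 40² - 12*(-28)³)*850 - 919 = (-28 + 1600 - 12*(-21952))*850 - 919 = (-28 + 1600 + 263424)*850 - 919 = 264996*850 - 919 = 225246600 - 919 = 225245681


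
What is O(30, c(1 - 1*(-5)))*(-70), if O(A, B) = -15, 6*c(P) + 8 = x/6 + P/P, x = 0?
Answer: 1050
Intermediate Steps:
c(P) = -7/6 (c(P) = -4/3 + (0/6 + P/P)/6 = -4/3 + (0*(⅙) + 1)/6 = -4/3 + (0 + 1)/6 = -4/3 + (⅙)*1 = -4/3 + ⅙ = -7/6)
O(30, c(1 - 1*(-5)))*(-70) = -15*(-70) = 1050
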